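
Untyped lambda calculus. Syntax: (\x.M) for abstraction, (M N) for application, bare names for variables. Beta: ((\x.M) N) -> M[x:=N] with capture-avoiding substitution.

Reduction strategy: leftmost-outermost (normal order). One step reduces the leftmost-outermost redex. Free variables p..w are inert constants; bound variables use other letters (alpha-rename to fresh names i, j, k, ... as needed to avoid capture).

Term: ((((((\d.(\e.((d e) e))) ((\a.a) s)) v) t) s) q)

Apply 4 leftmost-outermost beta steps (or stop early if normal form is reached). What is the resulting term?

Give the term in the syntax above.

Answer: (((((s v) v) t) s) q)

Derivation:
Step 0: ((((((\d.(\e.((d e) e))) ((\a.a) s)) v) t) s) q)
Step 1: (((((\e.((((\a.a) s) e) e)) v) t) s) q)
Step 2: (((((((\a.a) s) v) v) t) s) q)
Step 3: (((((s v) v) t) s) q)
Step 4: (normal form reached)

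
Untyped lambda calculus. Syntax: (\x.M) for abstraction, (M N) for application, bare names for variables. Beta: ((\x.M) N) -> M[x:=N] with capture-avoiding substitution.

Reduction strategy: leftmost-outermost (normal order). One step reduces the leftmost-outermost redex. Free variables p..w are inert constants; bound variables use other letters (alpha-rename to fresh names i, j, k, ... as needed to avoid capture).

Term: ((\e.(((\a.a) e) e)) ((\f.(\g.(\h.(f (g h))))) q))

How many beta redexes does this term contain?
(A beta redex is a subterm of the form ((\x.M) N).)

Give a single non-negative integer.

Answer: 3

Derivation:
Term: ((\e.(((\a.a) e) e)) ((\f.(\g.(\h.(f (g h))))) q))
  Redex: ((\e.(((\a.a) e) e)) ((\f.(\g.(\h.(f (g h))))) q))
  Redex: ((\a.a) e)
  Redex: ((\f.(\g.(\h.(f (g h))))) q)
Total redexes: 3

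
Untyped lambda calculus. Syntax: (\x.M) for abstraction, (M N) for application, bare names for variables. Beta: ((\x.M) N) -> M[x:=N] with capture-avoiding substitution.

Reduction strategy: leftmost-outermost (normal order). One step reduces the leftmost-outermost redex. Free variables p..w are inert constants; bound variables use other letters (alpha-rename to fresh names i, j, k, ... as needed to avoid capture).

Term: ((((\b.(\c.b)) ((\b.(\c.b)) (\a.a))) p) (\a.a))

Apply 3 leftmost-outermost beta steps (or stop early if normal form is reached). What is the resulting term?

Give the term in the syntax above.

Step 0: ((((\b.(\c.b)) ((\b.(\c.b)) (\a.a))) p) (\a.a))
Step 1: (((\c.((\b.(\c.b)) (\a.a))) p) (\a.a))
Step 2: (((\b.(\c.b)) (\a.a)) (\a.a))
Step 3: ((\c.(\a.a)) (\a.a))

Answer: ((\c.(\a.a)) (\a.a))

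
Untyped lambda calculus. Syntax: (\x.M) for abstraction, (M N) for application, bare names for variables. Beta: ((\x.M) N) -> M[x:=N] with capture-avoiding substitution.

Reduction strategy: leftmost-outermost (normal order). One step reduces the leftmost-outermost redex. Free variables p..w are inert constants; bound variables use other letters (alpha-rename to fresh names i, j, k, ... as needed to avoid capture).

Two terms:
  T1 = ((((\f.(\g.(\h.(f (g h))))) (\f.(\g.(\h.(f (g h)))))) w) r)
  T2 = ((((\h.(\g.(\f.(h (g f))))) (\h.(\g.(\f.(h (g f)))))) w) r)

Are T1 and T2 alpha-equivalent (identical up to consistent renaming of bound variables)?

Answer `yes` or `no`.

Answer: yes

Derivation:
Term 1: ((((\f.(\g.(\h.(f (g h))))) (\f.(\g.(\h.(f (g h)))))) w) r)
Term 2: ((((\h.(\g.(\f.(h (g f))))) (\h.(\g.(\f.(h (g f)))))) w) r)
Alpha-equivalence: compare structure up to binder renaming.
Result: True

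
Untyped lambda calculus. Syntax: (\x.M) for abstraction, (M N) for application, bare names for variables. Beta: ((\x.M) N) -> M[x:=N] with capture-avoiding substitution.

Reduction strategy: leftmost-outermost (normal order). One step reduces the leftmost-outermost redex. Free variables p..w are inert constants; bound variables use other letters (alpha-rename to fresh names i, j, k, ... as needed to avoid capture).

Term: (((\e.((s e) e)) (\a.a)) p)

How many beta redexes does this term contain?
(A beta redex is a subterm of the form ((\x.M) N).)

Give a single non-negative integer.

Term: (((\e.((s e) e)) (\a.a)) p)
  Redex: ((\e.((s e) e)) (\a.a))
Total redexes: 1

Answer: 1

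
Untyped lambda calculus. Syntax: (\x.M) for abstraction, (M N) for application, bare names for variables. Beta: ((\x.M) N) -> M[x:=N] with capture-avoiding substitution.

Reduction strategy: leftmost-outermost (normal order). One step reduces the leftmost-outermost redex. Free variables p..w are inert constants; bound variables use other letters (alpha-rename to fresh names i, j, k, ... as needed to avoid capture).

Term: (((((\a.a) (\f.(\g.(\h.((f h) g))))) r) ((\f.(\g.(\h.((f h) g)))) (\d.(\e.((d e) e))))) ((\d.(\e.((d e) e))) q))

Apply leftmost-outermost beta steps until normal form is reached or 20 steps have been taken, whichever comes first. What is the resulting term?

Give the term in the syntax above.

Answer: ((r (\e.((q e) e))) (\g.(\h.((h g) g))))

Derivation:
Step 0: (((((\a.a) (\f.(\g.(\h.((f h) g))))) r) ((\f.(\g.(\h.((f h) g)))) (\d.(\e.((d e) e))))) ((\d.(\e.((d e) e))) q))
Step 1: ((((\f.(\g.(\h.((f h) g)))) r) ((\f.(\g.(\h.((f h) g)))) (\d.(\e.((d e) e))))) ((\d.(\e.((d e) e))) q))
Step 2: (((\g.(\h.((r h) g))) ((\f.(\g.(\h.((f h) g)))) (\d.(\e.((d e) e))))) ((\d.(\e.((d e) e))) q))
Step 3: ((\h.((r h) ((\f.(\g.(\h.((f h) g)))) (\d.(\e.((d e) e)))))) ((\d.(\e.((d e) e))) q))
Step 4: ((r ((\d.(\e.((d e) e))) q)) ((\f.(\g.(\h.((f h) g)))) (\d.(\e.((d e) e)))))
Step 5: ((r (\e.((q e) e))) ((\f.(\g.(\h.((f h) g)))) (\d.(\e.((d e) e)))))
Step 6: ((r (\e.((q e) e))) (\g.(\h.(((\d.(\e.((d e) e))) h) g))))
Step 7: ((r (\e.((q e) e))) (\g.(\h.((\e.((h e) e)) g))))
Step 8: ((r (\e.((q e) e))) (\g.(\h.((h g) g))))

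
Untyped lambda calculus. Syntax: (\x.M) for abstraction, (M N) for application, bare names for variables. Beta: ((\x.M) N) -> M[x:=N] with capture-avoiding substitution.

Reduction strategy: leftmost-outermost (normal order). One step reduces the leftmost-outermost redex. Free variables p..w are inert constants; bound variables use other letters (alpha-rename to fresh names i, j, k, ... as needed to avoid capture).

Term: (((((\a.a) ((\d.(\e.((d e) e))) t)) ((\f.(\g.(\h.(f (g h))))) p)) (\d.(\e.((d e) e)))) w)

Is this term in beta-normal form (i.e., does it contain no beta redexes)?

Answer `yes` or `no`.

Answer: no

Derivation:
Term: (((((\a.a) ((\d.(\e.((d e) e))) t)) ((\f.(\g.(\h.(f (g h))))) p)) (\d.(\e.((d e) e)))) w)
Found 3 beta redex(es).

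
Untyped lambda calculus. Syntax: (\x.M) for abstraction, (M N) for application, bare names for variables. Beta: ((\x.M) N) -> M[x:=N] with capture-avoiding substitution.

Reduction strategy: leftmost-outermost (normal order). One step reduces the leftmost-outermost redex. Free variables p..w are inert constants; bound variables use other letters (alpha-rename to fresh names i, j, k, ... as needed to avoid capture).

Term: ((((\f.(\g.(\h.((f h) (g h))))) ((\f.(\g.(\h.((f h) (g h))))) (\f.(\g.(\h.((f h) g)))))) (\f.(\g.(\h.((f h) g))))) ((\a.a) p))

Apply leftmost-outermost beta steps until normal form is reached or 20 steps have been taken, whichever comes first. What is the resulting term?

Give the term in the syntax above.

Answer: (\h.((p (p (\g.(\h.((p h) g))))) h))

Derivation:
Step 0: ((((\f.(\g.(\h.((f h) (g h))))) ((\f.(\g.(\h.((f h) (g h))))) (\f.(\g.(\h.((f h) g)))))) (\f.(\g.(\h.((f h) g))))) ((\a.a) p))
Step 1: (((\g.(\h.((((\f.(\g.(\h.((f h) (g h))))) (\f.(\g.(\h.((f h) g))))) h) (g h)))) (\f.(\g.(\h.((f h) g))))) ((\a.a) p))
Step 2: ((\h.((((\f.(\g.(\h.((f h) (g h))))) (\f.(\g.(\h.((f h) g))))) h) ((\f.(\g.(\h.((f h) g)))) h))) ((\a.a) p))
Step 3: ((((\f.(\g.(\h.((f h) (g h))))) (\f.(\g.(\h.((f h) g))))) ((\a.a) p)) ((\f.(\g.(\h.((f h) g)))) ((\a.a) p)))
Step 4: (((\g.(\h.(((\f.(\g.(\h.((f h) g)))) h) (g h)))) ((\a.a) p)) ((\f.(\g.(\h.((f h) g)))) ((\a.a) p)))
Step 5: ((\h.(((\f.(\g.(\h.((f h) g)))) h) (((\a.a) p) h))) ((\f.(\g.(\h.((f h) g)))) ((\a.a) p)))
Step 6: (((\f.(\g.(\h.((f h) g)))) ((\f.(\g.(\h.((f h) g)))) ((\a.a) p))) (((\a.a) p) ((\f.(\g.(\h.((f h) g)))) ((\a.a) p))))
Step 7: ((\g.(\h.((((\f.(\g.(\h.((f h) g)))) ((\a.a) p)) h) g))) (((\a.a) p) ((\f.(\g.(\h.((f h) g)))) ((\a.a) p))))
Step 8: (\h.((((\f.(\g.(\h.((f h) g)))) ((\a.a) p)) h) (((\a.a) p) ((\f.(\g.(\h.((f h) g)))) ((\a.a) p)))))
Step 9: (\h.(((\g.(\h.((((\a.a) p) h) g))) h) (((\a.a) p) ((\f.(\g.(\h.((f h) g)))) ((\a.a) p)))))
Step 10: (\h.((\i.((((\a.a) p) i) h)) (((\a.a) p) ((\f.(\g.(\h.((f h) g)))) ((\a.a) p)))))
Step 11: (\h.((((\a.a) p) (((\a.a) p) ((\f.(\g.(\h.((f h) g)))) ((\a.a) p)))) h))
Step 12: (\h.((p (((\a.a) p) ((\f.(\g.(\h.((f h) g)))) ((\a.a) p)))) h))
Step 13: (\h.((p (p ((\f.(\g.(\h.((f h) g)))) ((\a.a) p)))) h))
Step 14: (\h.((p (p (\g.(\h.((((\a.a) p) h) g))))) h))
Step 15: (\h.((p (p (\g.(\h.((p h) g))))) h))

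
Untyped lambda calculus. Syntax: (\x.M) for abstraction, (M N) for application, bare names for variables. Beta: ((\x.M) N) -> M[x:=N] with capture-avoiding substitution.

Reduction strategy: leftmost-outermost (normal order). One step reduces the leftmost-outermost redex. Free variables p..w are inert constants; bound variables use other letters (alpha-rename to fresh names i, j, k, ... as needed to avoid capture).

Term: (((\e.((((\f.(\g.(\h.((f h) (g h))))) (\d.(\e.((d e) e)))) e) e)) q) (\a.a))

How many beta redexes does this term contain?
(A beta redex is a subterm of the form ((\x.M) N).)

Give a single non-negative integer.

Term: (((\e.((((\f.(\g.(\h.((f h) (g h))))) (\d.(\e.((d e) e)))) e) e)) q) (\a.a))
  Redex: ((\e.((((\f.(\g.(\h.((f h) (g h))))) (\d.(\e.((d e) e)))) e) e)) q)
  Redex: ((\f.(\g.(\h.((f h) (g h))))) (\d.(\e.((d e) e))))
Total redexes: 2

Answer: 2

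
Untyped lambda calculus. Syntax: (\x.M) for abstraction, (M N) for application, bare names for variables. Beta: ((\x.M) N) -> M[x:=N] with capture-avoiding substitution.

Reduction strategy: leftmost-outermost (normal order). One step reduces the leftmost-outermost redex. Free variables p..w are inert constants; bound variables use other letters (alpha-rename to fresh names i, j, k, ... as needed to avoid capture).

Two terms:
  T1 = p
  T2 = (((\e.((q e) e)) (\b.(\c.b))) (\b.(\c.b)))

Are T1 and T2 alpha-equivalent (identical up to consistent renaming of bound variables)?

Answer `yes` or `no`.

Term 1: p
Term 2: (((\e.((q e) e)) (\b.(\c.b))) (\b.(\c.b)))
Alpha-equivalence: compare structure up to binder renaming.
Result: False

Answer: no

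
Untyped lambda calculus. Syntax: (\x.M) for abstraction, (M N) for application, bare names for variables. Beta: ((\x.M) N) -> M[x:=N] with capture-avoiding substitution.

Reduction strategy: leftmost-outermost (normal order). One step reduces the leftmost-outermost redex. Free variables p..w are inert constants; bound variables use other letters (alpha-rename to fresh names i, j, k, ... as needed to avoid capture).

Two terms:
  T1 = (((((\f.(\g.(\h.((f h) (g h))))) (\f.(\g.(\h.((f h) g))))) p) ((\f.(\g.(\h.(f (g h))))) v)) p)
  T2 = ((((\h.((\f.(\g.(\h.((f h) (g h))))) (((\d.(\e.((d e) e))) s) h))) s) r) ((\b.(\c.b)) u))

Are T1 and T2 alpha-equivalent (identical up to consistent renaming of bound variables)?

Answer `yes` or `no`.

Answer: no

Derivation:
Term 1: (((((\f.(\g.(\h.((f h) (g h))))) (\f.(\g.(\h.((f h) g))))) p) ((\f.(\g.(\h.(f (g h))))) v)) p)
Term 2: ((((\h.((\f.(\g.(\h.((f h) (g h))))) (((\d.(\e.((d e) e))) s) h))) s) r) ((\b.(\c.b)) u))
Alpha-equivalence: compare structure up to binder renaming.
Result: False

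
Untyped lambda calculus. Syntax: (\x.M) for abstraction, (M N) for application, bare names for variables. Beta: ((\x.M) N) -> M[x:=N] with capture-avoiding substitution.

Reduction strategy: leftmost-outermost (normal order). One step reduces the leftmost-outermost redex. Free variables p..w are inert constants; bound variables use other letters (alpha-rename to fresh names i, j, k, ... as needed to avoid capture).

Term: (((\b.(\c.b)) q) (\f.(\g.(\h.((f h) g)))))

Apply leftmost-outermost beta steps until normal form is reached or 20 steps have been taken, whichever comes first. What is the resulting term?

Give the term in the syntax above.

Answer: q

Derivation:
Step 0: (((\b.(\c.b)) q) (\f.(\g.(\h.((f h) g)))))
Step 1: ((\c.q) (\f.(\g.(\h.((f h) g)))))
Step 2: q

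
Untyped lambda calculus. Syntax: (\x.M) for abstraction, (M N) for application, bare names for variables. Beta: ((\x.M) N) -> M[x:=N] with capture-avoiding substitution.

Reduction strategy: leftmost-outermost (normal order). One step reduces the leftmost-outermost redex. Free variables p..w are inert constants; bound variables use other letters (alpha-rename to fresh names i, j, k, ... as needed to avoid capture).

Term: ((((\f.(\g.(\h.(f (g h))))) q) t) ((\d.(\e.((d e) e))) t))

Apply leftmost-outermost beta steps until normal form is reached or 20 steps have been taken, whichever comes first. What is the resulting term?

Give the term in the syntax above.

Answer: (q (t (\e.((t e) e))))

Derivation:
Step 0: ((((\f.(\g.(\h.(f (g h))))) q) t) ((\d.(\e.((d e) e))) t))
Step 1: (((\g.(\h.(q (g h)))) t) ((\d.(\e.((d e) e))) t))
Step 2: ((\h.(q (t h))) ((\d.(\e.((d e) e))) t))
Step 3: (q (t ((\d.(\e.((d e) e))) t)))
Step 4: (q (t (\e.((t e) e))))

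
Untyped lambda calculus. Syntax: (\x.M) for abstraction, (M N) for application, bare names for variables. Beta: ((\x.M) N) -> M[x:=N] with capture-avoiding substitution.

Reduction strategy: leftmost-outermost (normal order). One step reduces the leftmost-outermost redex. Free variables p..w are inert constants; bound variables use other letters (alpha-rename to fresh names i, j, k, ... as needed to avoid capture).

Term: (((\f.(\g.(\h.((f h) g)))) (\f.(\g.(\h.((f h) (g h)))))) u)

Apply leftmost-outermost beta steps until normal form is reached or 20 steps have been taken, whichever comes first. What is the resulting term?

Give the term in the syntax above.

Answer: (\h.(\i.((h i) (u i))))

Derivation:
Step 0: (((\f.(\g.(\h.((f h) g)))) (\f.(\g.(\h.((f h) (g h)))))) u)
Step 1: ((\g.(\h.(((\f.(\g.(\h.((f h) (g h))))) h) g))) u)
Step 2: (\h.(((\f.(\g.(\h.((f h) (g h))))) h) u))
Step 3: (\h.((\g.(\i.((h i) (g i)))) u))
Step 4: (\h.(\i.((h i) (u i))))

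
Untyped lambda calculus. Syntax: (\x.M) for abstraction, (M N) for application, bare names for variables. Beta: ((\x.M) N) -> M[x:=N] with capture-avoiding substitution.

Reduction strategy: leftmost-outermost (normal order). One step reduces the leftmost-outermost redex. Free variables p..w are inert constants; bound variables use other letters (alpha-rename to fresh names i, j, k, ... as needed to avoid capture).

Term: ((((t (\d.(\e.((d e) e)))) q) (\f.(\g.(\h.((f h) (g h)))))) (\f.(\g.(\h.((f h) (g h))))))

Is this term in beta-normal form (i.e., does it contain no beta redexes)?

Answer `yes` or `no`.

Answer: yes

Derivation:
Term: ((((t (\d.(\e.((d e) e)))) q) (\f.(\g.(\h.((f h) (g h)))))) (\f.(\g.(\h.((f h) (g h))))))
No beta redexes found.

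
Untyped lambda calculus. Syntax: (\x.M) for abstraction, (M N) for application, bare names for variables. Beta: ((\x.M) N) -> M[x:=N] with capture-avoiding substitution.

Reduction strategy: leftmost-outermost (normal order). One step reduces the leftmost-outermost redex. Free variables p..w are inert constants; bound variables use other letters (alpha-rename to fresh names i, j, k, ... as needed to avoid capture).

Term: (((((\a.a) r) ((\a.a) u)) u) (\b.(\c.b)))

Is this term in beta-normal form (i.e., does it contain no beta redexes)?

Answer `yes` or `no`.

Answer: no

Derivation:
Term: (((((\a.a) r) ((\a.a) u)) u) (\b.(\c.b)))
Found 2 beta redex(es).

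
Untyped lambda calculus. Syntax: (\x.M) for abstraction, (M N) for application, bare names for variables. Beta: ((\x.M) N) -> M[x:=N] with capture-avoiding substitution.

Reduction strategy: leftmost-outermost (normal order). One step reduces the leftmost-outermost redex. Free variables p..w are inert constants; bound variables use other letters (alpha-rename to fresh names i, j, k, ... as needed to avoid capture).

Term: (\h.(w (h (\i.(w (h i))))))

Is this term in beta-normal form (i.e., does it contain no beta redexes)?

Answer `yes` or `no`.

Answer: yes

Derivation:
Term: (\h.(w (h (\i.(w (h i))))))
No beta redexes found.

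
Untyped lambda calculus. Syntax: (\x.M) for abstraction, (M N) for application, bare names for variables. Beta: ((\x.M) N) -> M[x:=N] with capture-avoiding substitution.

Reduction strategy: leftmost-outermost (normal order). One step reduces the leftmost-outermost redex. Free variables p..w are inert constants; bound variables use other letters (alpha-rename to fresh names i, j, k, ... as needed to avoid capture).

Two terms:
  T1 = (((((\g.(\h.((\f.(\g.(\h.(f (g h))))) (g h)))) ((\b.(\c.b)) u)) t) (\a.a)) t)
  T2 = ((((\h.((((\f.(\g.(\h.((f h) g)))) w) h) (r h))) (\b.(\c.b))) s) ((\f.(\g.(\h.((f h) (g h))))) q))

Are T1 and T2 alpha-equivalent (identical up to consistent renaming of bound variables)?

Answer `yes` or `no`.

Answer: no

Derivation:
Term 1: (((((\g.(\h.((\f.(\g.(\h.(f (g h))))) (g h)))) ((\b.(\c.b)) u)) t) (\a.a)) t)
Term 2: ((((\h.((((\f.(\g.(\h.((f h) g)))) w) h) (r h))) (\b.(\c.b))) s) ((\f.(\g.(\h.((f h) (g h))))) q))
Alpha-equivalence: compare structure up to binder renaming.
Result: False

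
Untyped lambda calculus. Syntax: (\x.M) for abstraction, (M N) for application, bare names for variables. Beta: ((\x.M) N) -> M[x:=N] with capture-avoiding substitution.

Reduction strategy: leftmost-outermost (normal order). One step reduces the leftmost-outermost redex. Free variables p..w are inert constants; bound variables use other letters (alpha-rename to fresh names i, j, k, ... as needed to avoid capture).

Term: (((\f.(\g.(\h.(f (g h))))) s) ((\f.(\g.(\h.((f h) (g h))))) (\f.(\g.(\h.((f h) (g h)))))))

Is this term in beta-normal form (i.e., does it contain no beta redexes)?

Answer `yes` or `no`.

Answer: no

Derivation:
Term: (((\f.(\g.(\h.(f (g h))))) s) ((\f.(\g.(\h.((f h) (g h))))) (\f.(\g.(\h.((f h) (g h)))))))
Found 2 beta redex(es).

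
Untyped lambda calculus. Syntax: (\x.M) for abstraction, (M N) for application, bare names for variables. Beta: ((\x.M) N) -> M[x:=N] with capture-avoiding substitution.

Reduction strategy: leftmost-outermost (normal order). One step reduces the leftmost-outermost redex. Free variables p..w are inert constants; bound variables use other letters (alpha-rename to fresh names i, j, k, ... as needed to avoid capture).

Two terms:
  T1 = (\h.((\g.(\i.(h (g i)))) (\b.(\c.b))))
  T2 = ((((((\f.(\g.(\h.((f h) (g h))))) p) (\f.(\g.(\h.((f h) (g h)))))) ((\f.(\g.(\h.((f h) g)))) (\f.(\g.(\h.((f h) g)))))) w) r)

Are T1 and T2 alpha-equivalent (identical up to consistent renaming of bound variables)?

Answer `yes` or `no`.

Answer: no

Derivation:
Term 1: (\h.((\g.(\i.(h (g i)))) (\b.(\c.b))))
Term 2: ((((((\f.(\g.(\h.((f h) (g h))))) p) (\f.(\g.(\h.((f h) (g h)))))) ((\f.(\g.(\h.((f h) g)))) (\f.(\g.(\h.((f h) g)))))) w) r)
Alpha-equivalence: compare structure up to binder renaming.
Result: False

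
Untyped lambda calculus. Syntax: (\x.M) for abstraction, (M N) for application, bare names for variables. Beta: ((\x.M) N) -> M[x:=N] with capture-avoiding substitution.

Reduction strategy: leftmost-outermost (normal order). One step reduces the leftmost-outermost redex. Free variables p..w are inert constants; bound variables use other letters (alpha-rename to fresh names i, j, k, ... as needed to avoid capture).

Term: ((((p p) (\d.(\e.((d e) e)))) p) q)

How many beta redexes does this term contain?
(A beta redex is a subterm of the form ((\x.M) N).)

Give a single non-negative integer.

Term: ((((p p) (\d.(\e.((d e) e)))) p) q)
  (no redexes)
Total redexes: 0

Answer: 0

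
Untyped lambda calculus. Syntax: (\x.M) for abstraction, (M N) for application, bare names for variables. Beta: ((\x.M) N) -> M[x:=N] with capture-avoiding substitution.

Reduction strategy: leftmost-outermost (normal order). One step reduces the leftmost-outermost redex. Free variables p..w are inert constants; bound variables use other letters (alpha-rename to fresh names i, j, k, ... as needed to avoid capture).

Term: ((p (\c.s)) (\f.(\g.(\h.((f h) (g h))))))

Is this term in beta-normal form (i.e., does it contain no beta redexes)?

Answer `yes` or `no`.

Answer: yes

Derivation:
Term: ((p (\c.s)) (\f.(\g.(\h.((f h) (g h))))))
No beta redexes found.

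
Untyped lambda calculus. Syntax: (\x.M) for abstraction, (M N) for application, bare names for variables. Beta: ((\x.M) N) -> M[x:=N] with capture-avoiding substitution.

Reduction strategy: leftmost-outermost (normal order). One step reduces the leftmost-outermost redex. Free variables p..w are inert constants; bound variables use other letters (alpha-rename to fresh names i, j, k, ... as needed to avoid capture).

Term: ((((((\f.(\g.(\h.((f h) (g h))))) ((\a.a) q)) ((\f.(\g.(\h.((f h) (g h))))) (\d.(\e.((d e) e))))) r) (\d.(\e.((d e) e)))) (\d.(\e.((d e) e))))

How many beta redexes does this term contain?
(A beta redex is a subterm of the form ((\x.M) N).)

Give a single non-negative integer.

Term: ((((((\f.(\g.(\h.((f h) (g h))))) ((\a.a) q)) ((\f.(\g.(\h.((f h) (g h))))) (\d.(\e.((d e) e))))) r) (\d.(\e.((d e) e)))) (\d.(\e.((d e) e))))
  Redex: ((\f.(\g.(\h.((f h) (g h))))) ((\a.a) q))
  Redex: ((\a.a) q)
  Redex: ((\f.(\g.(\h.((f h) (g h))))) (\d.(\e.((d e) e))))
Total redexes: 3

Answer: 3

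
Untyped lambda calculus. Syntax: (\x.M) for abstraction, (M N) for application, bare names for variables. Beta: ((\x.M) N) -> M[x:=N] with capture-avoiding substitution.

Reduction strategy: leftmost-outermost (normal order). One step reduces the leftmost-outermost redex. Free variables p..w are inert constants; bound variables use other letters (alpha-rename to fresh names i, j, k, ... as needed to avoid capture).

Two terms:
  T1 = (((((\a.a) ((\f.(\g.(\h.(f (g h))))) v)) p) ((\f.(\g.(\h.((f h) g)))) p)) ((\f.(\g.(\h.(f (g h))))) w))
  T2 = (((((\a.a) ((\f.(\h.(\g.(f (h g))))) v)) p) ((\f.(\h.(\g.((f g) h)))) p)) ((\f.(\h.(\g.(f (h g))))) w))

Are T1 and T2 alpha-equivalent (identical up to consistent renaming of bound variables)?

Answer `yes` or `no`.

Term 1: (((((\a.a) ((\f.(\g.(\h.(f (g h))))) v)) p) ((\f.(\g.(\h.((f h) g)))) p)) ((\f.(\g.(\h.(f (g h))))) w))
Term 2: (((((\a.a) ((\f.(\h.(\g.(f (h g))))) v)) p) ((\f.(\h.(\g.((f g) h)))) p)) ((\f.(\h.(\g.(f (h g))))) w))
Alpha-equivalence: compare structure up to binder renaming.
Result: True

Answer: yes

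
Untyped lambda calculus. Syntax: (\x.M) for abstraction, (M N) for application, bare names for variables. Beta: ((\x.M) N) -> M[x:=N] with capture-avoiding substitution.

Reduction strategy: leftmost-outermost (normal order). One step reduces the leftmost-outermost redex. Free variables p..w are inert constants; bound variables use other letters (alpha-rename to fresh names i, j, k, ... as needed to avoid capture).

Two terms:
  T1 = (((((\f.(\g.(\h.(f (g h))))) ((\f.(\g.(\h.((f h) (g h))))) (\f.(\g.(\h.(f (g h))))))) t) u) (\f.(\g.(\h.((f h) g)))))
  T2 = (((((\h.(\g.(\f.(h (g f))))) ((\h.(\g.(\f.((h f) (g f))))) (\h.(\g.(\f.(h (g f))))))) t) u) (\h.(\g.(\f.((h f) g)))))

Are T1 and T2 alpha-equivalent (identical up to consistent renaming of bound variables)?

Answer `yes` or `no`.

Answer: yes

Derivation:
Term 1: (((((\f.(\g.(\h.(f (g h))))) ((\f.(\g.(\h.((f h) (g h))))) (\f.(\g.(\h.(f (g h))))))) t) u) (\f.(\g.(\h.((f h) g)))))
Term 2: (((((\h.(\g.(\f.(h (g f))))) ((\h.(\g.(\f.((h f) (g f))))) (\h.(\g.(\f.(h (g f))))))) t) u) (\h.(\g.(\f.((h f) g)))))
Alpha-equivalence: compare structure up to binder renaming.
Result: True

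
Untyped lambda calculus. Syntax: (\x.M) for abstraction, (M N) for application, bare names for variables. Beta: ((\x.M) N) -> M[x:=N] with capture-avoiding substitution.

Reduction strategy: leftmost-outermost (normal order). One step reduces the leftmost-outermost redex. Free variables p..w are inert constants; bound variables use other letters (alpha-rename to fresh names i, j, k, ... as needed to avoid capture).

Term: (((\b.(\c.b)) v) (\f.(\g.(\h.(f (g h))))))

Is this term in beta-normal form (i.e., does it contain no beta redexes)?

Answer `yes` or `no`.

Answer: no

Derivation:
Term: (((\b.(\c.b)) v) (\f.(\g.(\h.(f (g h))))))
Found 1 beta redex(es).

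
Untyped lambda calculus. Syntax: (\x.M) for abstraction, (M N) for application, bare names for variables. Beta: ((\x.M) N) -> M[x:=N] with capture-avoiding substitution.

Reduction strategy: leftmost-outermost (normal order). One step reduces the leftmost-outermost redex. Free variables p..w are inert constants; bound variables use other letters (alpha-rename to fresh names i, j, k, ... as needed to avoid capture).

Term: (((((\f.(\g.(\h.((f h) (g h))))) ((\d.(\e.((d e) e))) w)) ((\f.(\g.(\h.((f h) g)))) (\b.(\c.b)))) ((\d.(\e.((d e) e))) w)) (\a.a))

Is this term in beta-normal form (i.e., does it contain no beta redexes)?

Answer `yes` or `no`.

Answer: no

Derivation:
Term: (((((\f.(\g.(\h.((f h) (g h))))) ((\d.(\e.((d e) e))) w)) ((\f.(\g.(\h.((f h) g)))) (\b.(\c.b)))) ((\d.(\e.((d e) e))) w)) (\a.a))
Found 4 beta redex(es).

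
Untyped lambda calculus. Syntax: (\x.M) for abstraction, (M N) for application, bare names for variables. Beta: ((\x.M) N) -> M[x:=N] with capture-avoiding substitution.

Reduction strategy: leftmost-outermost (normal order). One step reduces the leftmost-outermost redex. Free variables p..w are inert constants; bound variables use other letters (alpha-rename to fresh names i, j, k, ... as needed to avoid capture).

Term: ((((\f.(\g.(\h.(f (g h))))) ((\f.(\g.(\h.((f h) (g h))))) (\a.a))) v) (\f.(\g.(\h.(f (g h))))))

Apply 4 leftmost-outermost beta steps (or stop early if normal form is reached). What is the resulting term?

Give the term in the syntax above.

Step 0: ((((\f.(\g.(\h.(f (g h))))) ((\f.(\g.(\h.((f h) (g h))))) (\a.a))) v) (\f.(\g.(\h.(f (g h))))))
Step 1: (((\g.(\h.(((\f.(\g.(\h.((f h) (g h))))) (\a.a)) (g h)))) v) (\f.(\g.(\h.(f (g h))))))
Step 2: ((\h.(((\f.(\g.(\h.((f h) (g h))))) (\a.a)) (v h))) (\f.(\g.(\h.(f (g h))))))
Step 3: (((\f.(\g.(\h.((f h) (g h))))) (\a.a)) (v (\f.(\g.(\h.(f (g h)))))))
Step 4: ((\g.(\h.(((\a.a) h) (g h)))) (v (\f.(\g.(\h.(f (g h)))))))

Answer: ((\g.(\h.(((\a.a) h) (g h)))) (v (\f.(\g.(\h.(f (g h)))))))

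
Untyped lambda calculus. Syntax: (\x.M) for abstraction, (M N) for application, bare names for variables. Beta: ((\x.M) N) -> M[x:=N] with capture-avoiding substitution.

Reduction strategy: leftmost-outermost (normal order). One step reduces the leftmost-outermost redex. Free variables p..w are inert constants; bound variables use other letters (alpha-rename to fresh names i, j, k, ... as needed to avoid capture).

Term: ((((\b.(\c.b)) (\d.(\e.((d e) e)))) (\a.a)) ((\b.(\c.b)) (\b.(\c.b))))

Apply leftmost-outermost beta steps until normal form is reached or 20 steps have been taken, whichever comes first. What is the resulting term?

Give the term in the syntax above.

Step 0: ((((\b.(\c.b)) (\d.(\e.((d e) e)))) (\a.a)) ((\b.(\c.b)) (\b.(\c.b))))
Step 1: (((\c.(\d.(\e.((d e) e)))) (\a.a)) ((\b.(\c.b)) (\b.(\c.b))))
Step 2: ((\d.(\e.((d e) e))) ((\b.(\c.b)) (\b.(\c.b))))
Step 3: (\e.((((\b.(\c.b)) (\b.(\c.b))) e) e))
Step 4: (\e.(((\c.(\b.(\c.b))) e) e))
Step 5: (\e.((\b.(\c.b)) e))
Step 6: (\e.(\c.e))

Answer: (\e.(\c.e))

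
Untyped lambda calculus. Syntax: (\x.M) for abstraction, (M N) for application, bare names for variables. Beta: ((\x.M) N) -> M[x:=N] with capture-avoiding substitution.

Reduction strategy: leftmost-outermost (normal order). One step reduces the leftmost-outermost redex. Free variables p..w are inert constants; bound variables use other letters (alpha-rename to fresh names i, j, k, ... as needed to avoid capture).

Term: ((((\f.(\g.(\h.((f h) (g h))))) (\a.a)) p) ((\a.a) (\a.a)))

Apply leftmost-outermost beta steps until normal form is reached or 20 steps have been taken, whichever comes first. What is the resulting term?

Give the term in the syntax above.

Answer: (p (\a.a))

Derivation:
Step 0: ((((\f.(\g.(\h.((f h) (g h))))) (\a.a)) p) ((\a.a) (\a.a)))
Step 1: (((\g.(\h.(((\a.a) h) (g h)))) p) ((\a.a) (\a.a)))
Step 2: ((\h.(((\a.a) h) (p h))) ((\a.a) (\a.a)))
Step 3: (((\a.a) ((\a.a) (\a.a))) (p ((\a.a) (\a.a))))
Step 4: (((\a.a) (\a.a)) (p ((\a.a) (\a.a))))
Step 5: ((\a.a) (p ((\a.a) (\a.a))))
Step 6: (p ((\a.a) (\a.a)))
Step 7: (p (\a.a))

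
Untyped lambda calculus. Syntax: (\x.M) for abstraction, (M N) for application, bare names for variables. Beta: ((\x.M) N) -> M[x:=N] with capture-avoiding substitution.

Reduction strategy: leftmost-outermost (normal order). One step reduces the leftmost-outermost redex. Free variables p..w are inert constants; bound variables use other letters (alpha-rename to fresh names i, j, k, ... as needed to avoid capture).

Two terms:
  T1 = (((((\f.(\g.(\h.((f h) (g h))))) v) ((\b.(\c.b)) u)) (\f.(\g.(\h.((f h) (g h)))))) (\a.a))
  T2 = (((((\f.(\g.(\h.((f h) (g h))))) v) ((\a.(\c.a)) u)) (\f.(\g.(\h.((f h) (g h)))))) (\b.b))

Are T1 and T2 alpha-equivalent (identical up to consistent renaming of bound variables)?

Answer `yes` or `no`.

Answer: yes

Derivation:
Term 1: (((((\f.(\g.(\h.((f h) (g h))))) v) ((\b.(\c.b)) u)) (\f.(\g.(\h.((f h) (g h)))))) (\a.a))
Term 2: (((((\f.(\g.(\h.((f h) (g h))))) v) ((\a.(\c.a)) u)) (\f.(\g.(\h.((f h) (g h)))))) (\b.b))
Alpha-equivalence: compare structure up to binder renaming.
Result: True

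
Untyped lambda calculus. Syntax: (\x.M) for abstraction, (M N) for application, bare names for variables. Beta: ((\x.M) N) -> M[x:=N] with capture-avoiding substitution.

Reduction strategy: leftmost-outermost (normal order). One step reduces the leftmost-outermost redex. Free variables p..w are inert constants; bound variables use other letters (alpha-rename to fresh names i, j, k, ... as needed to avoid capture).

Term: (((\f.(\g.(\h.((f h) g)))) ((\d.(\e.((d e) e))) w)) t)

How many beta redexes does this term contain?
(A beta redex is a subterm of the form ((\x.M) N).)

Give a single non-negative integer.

Answer: 2

Derivation:
Term: (((\f.(\g.(\h.((f h) g)))) ((\d.(\e.((d e) e))) w)) t)
  Redex: ((\f.(\g.(\h.((f h) g)))) ((\d.(\e.((d e) e))) w))
  Redex: ((\d.(\e.((d e) e))) w)
Total redexes: 2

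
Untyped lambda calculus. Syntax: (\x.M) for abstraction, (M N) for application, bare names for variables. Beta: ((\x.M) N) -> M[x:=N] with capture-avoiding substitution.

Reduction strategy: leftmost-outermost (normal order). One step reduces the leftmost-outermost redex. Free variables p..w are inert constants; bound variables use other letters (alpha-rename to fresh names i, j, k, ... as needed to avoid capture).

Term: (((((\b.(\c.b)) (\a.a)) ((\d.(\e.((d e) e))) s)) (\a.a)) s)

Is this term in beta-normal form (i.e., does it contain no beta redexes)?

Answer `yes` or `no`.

Answer: no

Derivation:
Term: (((((\b.(\c.b)) (\a.a)) ((\d.(\e.((d e) e))) s)) (\a.a)) s)
Found 2 beta redex(es).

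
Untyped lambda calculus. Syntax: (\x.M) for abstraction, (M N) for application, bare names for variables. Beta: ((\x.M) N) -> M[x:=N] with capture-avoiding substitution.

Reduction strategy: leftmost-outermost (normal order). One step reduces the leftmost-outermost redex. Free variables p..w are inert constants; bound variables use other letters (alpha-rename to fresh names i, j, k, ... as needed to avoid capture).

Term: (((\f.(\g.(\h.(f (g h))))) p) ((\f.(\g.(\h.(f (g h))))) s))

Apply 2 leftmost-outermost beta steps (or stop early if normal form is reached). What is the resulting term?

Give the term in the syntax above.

Answer: (\h.(p (((\f.(\g.(\h.(f (g h))))) s) h)))

Derivation:
Step 0: (((\f.(\g.(\h.(f (g h))))) p) ((\f.(\g.(\h.(f (g h))))) s))
Step 1: ((\g.(\h.(p (g h)))) ((\f.(\g.(\h.(f (g h))))) s))
Step 2: (\h.(p (((\f.(\g.(\h.(f (g h))))) s) h)))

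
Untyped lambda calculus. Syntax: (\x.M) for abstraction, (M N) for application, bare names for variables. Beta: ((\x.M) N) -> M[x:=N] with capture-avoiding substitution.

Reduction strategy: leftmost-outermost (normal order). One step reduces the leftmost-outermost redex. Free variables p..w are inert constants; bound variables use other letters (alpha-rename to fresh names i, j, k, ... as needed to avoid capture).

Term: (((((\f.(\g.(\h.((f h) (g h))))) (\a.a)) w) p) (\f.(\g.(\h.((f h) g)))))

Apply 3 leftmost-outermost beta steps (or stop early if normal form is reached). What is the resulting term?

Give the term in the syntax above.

Answer: ((((\a.a) p) (w p)) (\f.(\g.(\h.((f h) g)))))

Derivation:
Step 0: (((((\f.(\g.(\h.((f h) (g h))))) (\a.a)) w) p) (\f.(\g.(\h.((f h) g)))))
Step 1: ((((\g.(\h.(((\a.a) h) (g h)))) w) p) (\f.(\g.(\h.((f h) g)))))
Step 2: (((\h.(((\a.a) h) (w h))) p) (\f.(\g.(\h.((f h) g)))))
Step 3: ((((\a.a) p) (w p)) (\f.(\g.(\h.((f h) g)))))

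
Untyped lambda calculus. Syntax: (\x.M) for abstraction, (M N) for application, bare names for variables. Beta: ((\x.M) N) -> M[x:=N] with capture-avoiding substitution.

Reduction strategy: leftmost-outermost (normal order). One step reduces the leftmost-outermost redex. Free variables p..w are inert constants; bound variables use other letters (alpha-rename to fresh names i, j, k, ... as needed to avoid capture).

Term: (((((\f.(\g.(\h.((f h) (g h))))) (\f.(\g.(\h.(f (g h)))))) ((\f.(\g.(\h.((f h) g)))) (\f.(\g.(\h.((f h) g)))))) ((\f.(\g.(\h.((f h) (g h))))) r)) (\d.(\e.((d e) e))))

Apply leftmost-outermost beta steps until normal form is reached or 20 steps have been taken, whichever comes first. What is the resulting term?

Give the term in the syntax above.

Step 0: (((((\f.(\g.(\h.((f h) (g h))))) (\f.(\g.(\h.(f (g h)))))) ((\f.(\g.(\h.((f h) g)))) (\f.(\g.(\h.((f h) g)))))) ((\f.(\g.(\h.((f h) (g h))))) r)) (\d.(\e.((d e) e))))
Step 1: ((((\g.(\h.(((\f.(\g.(\h.(f (g h))))) h) (g h)))) ((\f.(\g.(\h.((f h) g)))) (\f.(\g.(\h.((f h) g)))))) ((\f.(\g.(\h.((f h) (g h))))) r)) (\d.(\e.((d e) e))))
Step 2: (((\h.(((\f.(\g.(\h.(f (g h))))) h) (((\f.(\g.(\h.((f h) g)))) (\f.(\g.(\h.((f h) g))))) h))) ((\f.(\g.(\h.((f h) (g h))))) r)) (\d.(\e.((d e) e))))
Step 3: ((((\f.(\g.(\h.(f (g h))))) ((\f.(\g.(\h.((f h) (g h))))) r)) (((\f.(\g.(\h.((f h) g)))) (\f.(\g.(\h.((f h) g))))) ((\f.(\g.(\h.((f h) (g h))))) r))) (\d.(\e.((d e) e))))
Step 4: (((\g.(\h.(((\f.(\g.(\h.((f h) (g h))))) r) (g h)))) (((\f.(\g.(\h.((f h) g)))) (\f.(\g.(\h.((f h) g))))) ((\f.(\g.(\h.((f h) (g h))))) r))) (\d.(\e.((d e) e))))
Step 5: ((\h.(((\f.(\g.(\h.((f h) (g h))))) r) ((((\f.(\g.(\h.((f h) g)))) (\f.(\g.(\h.((f h) g))))) ((\f.(\g.(\h.((f h) (g h))))) r)) h))) (\d.(\e.((d e) e))))
Step 6: (((\f.(\g.(\h.((f h) (g h))))) r) ((((\f.(\g.(\h.((f h) g)))) (\f.(\g.(\h.((f h) g))))) ((\f.(\g.(\h.((f h) (g h))))) r)) (\d.(\e.((d e) e)))))
Step 7: ((\g.(\h.((r h) (g h)))) ((((\f.(\g.(\h.((f h) g)))) (\f.(\g.(\h.((f h) g))))) ((\f.(\g.(\h.((f h) (g h))))) r)) (\d.(\e.((d e) e)))))
Step 8: (\h.((r h) (((((\f.(\g.(\h.((f h) g)))) (\f.(\g.(\h.((f h) g))))) ((\f.(\g.(\h.((f h) (g h))))) r)) (\d.(\e.((d e) e)))) h)))
Step 9: (\h.((r h) ((((\g.(\h.(((\f.(\g.(\h.((f h) g)))) h) g))) ((\f.(\g.(\h.((f h) (g h))))) r)) (\d.(\e.((d e) e)))) h)))
Step 10: (\h.((r h) (((\h.(((\f.(\g.(\h.((f h) g)))) h) ((\f.(\g.(\h.((f h) (g h))))) r))) (\d.(\e.((d e) e)))) h)))
Step 11: (\h.((r h) ((((\f.(\g.(\h.((f h) g)))) (\d.(\e.((d e) e)))) ((\f.(\g.(\h.((f h) (g h))))) r)) h)))
Step 12: (\h.((r h) (((\g.(\h.(((\d.(\e.((d e) e))) h) g))) ((\f.(\g.(\h.((f h) (g h))))) r)) h)))
Step 13: (\h.((r h) ((\h.(((\d.(\e.((d e) e))) h) ((\f.(\g.(\h.((f h) (g h))))) r))) h)))
Step 14: (\h.((r h) (((\d.(\e.((d e) e))) h) ((\f.(\g.(\h.((f h) (g h))))) r))))
Step 15: (\h.((r h) ((\e.((h e) e)) ((\f.(\g.(\h.((f h) (g h))))) r))))
Step 16: (\h.((r h) ((h ((\f.(\g.(\h.((f h) (g h))))) r)) ((\f.(\g.(\h.((f h) (g h))))) r))))
Step 17: (\h.((r h) ((h (\g.(\h.((r h) (g h))))) ((\f.(\g.(\h.((f h) (g h))))) r))))
Step 18: (\h.((r h) ((h (\g.(\h.((r h) (g h))))) (\g.(\h.((r h) (g h)))))))

Answer: (\h.((r h) ((h (\g.(\h.((r h) (g h))))) (\g.(\h.((r h) (g h)))))))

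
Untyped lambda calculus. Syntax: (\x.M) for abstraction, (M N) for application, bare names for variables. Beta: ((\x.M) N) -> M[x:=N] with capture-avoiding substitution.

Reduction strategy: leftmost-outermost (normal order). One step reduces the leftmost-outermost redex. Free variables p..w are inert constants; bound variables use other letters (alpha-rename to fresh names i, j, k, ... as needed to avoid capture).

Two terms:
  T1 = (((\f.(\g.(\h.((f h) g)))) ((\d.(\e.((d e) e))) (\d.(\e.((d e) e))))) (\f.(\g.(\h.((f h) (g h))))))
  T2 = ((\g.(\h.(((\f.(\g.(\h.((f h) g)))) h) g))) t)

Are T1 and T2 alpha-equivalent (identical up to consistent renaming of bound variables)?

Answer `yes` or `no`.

Term 1: (((\f.(\g.(\h.((f h) g)))) ((\d.(\e.((d e) e))) (\d.(\e.((d e) e))))) (\f.(\g.(\h.((f h) (g h))))))
Term 2: ((\g.(\h.(((\f.(\g.(\h.((f h) g)))) h) g))) t)
Alpha-equivalence: compare structure up to binder renaming.
Result: False

Answer: no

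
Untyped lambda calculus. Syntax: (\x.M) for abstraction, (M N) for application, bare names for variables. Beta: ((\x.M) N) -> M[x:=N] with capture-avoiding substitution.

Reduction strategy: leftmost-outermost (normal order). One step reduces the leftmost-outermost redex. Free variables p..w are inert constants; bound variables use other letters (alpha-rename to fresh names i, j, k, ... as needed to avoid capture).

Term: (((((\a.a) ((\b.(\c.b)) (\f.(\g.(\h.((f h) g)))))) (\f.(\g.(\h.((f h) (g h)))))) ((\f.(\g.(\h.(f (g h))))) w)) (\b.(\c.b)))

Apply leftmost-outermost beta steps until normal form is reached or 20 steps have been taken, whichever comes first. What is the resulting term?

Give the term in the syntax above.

Answer: (\h.(w (h (\b.(\c.b)))))

Derivation:
Step 0: (((((\a.a) ((\b.(\c.b)) (\f.(\g.(\h.((f h) g)))))) (\f.(\g.(\h.((f h) (g h)))))) ((\f.(\g.(\h.(f (g h))))) w)) (\b.(\c.b)))
Step 1: (((((\b.(\c.b)) (\f.(\g.(\h.((f h) g))))) (\f.(\g.(\h.((f h) (g h)))))) ((\f.(\g.(\h.(f (g h))))) w)) (\b.(\c.b)))
Step 2: ((((\c.(\f.(\g.(\h.((f h) g))))) (\f.(\g.(\h.((f h) (g h)))))) ((\f.(\g.(\h.(f (g h))))) w)) (\b.(\c.b)))
Step 3: (((\f.(\g.(\h.((f h) g)))) ((\f.(\g.(\h.(f (g h))))) w)) (\b.(\c.b)))
Step 4: ((\g.(\h.((((\f.(\g.(\h.(f (g h))))) w) h) g))) (\b.(\c.b)))
Step 5: (\h.((((\f.(\g.(\h.(f (g h))))) w) h) (\b.(\c.b))))
Step 6: (\h.(((\g.(\h.(w (g h)))) h) (\b.(\c.b))))
Step 7: (\h.((\i.(w (h i))) (\b.(\c.b))))
Step 8: (\h.(w (h (\b.(\c.b)))))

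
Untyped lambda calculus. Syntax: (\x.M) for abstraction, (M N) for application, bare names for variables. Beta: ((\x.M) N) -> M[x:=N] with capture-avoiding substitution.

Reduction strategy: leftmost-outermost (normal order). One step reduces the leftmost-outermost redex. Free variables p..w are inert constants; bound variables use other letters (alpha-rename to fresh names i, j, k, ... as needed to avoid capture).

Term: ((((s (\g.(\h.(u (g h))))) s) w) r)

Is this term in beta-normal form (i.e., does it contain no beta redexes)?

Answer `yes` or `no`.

Answer: yes

Derivation:
Term: ((((s (\g.(\h.(u (g h))))) s) w) r)
No beta redexes found.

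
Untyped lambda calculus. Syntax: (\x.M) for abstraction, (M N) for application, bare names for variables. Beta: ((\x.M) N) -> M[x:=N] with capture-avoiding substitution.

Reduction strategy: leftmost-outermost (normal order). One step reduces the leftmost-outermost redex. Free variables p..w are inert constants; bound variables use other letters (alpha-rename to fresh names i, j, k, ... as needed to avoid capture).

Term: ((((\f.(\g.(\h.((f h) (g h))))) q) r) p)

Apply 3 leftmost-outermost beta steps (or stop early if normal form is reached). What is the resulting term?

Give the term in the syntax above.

Answer: ((q p) (r p))

Derivation:
Step 0: ((((\f.(\g.(\h.((f h) (g h))))) q) r) p)
Step 1: (((\g.(\h.((q h) (g h)))) r) p)
Step 2: ((\h.((q h) (r h))) p)
Step 3: ((q p) (r p))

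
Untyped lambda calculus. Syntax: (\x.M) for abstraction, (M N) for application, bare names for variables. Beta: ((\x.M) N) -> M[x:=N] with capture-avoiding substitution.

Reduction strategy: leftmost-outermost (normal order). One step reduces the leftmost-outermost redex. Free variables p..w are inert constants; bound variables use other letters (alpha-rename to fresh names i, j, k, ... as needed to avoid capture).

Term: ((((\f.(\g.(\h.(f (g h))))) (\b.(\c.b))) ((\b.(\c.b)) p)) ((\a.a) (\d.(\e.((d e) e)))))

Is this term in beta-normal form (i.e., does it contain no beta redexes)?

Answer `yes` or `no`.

Answer: no

Derivation:
Term: ((((\f.(\g.(\h.(f (g h))))) (\b.(\c.b))) ((\b.(\c.b)) p)) ((\a.a) (\d.(\e.((d e) e)))))
Found 3 beta redex(es).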